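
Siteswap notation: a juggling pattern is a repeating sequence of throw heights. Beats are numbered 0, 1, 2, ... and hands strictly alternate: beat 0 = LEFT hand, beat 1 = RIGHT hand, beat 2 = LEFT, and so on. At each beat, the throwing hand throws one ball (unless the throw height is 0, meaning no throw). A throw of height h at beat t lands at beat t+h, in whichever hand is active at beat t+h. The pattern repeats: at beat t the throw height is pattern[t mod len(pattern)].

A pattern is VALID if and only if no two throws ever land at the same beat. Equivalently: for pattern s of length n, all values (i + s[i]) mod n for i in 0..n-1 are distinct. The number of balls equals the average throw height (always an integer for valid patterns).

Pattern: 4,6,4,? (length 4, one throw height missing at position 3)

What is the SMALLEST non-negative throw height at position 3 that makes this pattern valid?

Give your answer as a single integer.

Answer: 2

Derivation:
i=0: (0 + 4) mod 4 = 0
i=1: (1 + 6) mod 4 = 3
i=2: (2 + 4) mod 4 = 2
i=3: s[i]=? (unknown)
Known residues: [0, 2, 3]; need a permutation of 0..3, so missing residue r = 1
Need (3 + s) mod 4 = 1; smallest s = (1 - 3) mod 4 = 2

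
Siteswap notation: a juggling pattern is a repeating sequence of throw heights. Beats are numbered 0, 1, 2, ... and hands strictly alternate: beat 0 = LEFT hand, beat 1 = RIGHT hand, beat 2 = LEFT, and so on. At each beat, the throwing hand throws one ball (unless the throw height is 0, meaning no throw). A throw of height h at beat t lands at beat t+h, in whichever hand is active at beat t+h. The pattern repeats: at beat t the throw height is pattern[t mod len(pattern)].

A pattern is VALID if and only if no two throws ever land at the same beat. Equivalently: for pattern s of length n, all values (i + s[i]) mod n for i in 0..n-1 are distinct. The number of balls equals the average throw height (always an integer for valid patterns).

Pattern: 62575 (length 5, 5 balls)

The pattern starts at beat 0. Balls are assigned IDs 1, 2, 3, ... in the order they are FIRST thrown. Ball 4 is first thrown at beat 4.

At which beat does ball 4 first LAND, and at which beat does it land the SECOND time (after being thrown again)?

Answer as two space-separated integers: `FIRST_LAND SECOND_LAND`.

Beat 0 (L): throw ball1 h=6 -> lands@6:L; in-air after throw: [b1@6:L]
Beat 1 (R): throw ball2 h=2 -> lands@3:R; in-air after throw: [b2@3:R b1@6:L]
Beat 2 (L): throw ball3 h=5 -> lands@7:R; in-air after throw: [b2@3:R b1@6:L b3@7:R]
Beat 3 (R): throw ball2 h=7 -> lands@10:L; in-air after throw: [b1@6:L b3@7:R b2@10:L]
Beat 4 (L): throw ball4 h=5 -> lands@9:R; in-air after throw: [b1@6:L b3@7:R b4@9:R b2@10:L]
Beat 5 (R): throw ball5 h=6 -> lands@11:R; in-air after throw: [b1@6:L b3@7:R b4@9:R b2@10:L b5@11:R]
Beat 6 (L): throw ball1 h=2 -> lands@8:L; in-air after throw: [b3@7:R b1@8:L b4@9:R b2@10:L b5@11:R]
Beat 7 (R): throw ball3 h=5 -> lands@12:L; in-air after throw: [b1@8:L b4@9:R b2@10:L b5@11:R b3@12:L]
Beat 8 (L): throw ball1 h=7 -> lands@15:R; in-air after throw: [b4@9:R b2@10:L b5@11:R b3@12:L b1@15:R]
Beat 9 (R): throw ball4 h=5 -> lands@14:L; in-air after throw: [b2@10:L b5@11:R b3@12:L b4@14:L b1@15:R]
Beat 10 (L): throw ball2 h=6 -> lands@16:L; in-air after throw: [b5@11:R b3@12:L b4@14:L b1@15:R b2@16:L]
Beat 11 (R): throw ball5 h=2 -> lands@13:R; in-air after throw: [b3@12:L b5@13:R b4@14:L b1@15:R b2@16:L]
Beat 12 (L): throw ball3 h=5 -> lands@17:R; in-air after throw: [b5@13:R b4@14:L b1@15:R b2@16:L b3@17:R]
Beat 13 (R): throw ball5 h=7 -> lands@20:L; in-air after throw: [b4@14:L b1@15:R b2@16:L b3@17:R b5@20:L]
Beat 14 (L): throw ball4 h=5 -> lands@19:R; in-air after throw: [b1@15:R b2@16:L b3@17:R b4@19:R b5@20:L]
Ball 4: thrown@4 h=5 -> first land @9; rethrown@9 h=5 -> second land @14

Answer: 9 14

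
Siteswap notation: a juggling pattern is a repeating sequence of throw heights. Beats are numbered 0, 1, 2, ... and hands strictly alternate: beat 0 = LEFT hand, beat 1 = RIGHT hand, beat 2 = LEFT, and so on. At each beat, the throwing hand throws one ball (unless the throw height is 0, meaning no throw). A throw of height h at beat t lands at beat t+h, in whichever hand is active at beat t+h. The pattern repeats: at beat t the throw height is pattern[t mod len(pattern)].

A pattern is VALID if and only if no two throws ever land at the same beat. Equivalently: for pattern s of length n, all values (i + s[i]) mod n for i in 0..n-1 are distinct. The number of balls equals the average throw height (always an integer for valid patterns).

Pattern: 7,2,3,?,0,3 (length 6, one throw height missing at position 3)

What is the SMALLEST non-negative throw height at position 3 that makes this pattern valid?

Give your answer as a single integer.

Answer: 3

Derivation:
i=0: (0 + 7) mod 6 = 1
i=1: (1 + 2) mod 6 = 3
i=2: (2 + 3) mod 6 = 5
i=3: s[i]=? (unknown)
i=4: (4 + 0) mod 6 = 4
i=5: (5 + 3) mod 6 = 2
Known residues: [1, 2, 3, 4, 5]; need a permutation of 0..5, so missing residue r = 0
Need (3 + s) mod 6 = 0; smallest s = (0 - 3) mod 6 = 3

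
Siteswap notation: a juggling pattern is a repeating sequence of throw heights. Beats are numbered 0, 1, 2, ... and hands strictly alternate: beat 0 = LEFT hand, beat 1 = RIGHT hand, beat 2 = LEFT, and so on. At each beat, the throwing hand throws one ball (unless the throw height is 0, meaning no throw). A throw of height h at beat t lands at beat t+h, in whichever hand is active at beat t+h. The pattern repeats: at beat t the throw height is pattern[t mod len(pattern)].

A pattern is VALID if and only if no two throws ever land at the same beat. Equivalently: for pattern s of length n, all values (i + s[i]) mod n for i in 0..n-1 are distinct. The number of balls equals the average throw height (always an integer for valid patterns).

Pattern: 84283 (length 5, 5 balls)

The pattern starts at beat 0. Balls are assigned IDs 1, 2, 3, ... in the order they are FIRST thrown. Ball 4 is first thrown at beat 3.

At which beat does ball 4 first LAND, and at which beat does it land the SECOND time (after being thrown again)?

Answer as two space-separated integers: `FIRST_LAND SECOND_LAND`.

Answer: 11 15

Derivation:
Beat 0 (L): throw ball1 h=8 -> lands@8:L; in-air after throw: [b1@8:L]
Beat 1 (R): throw ball2 h=4 -> lands@5:R; in-air after throw: [b2@5:R b1@8:L]
Beat 2 (L): throw ball3 h=2 -> lands@4:L; in-air after throw: [b3@4:L b2@5:R b1@8:L]
Beat 3 (R): throw ball4 h=8 -> lands@11:R; in-air after throw: [b3@4:L b2@5:R b1@8:L b4@11:R]
Beat 4 (L): throw ball3 h=3 -> lands@7:R; in-air after throw: [b2@5:R b3@7:R b1@8:L b4@11:R]
Beat 5 (R): throw ball2 h=8 -> lands@13:R; in-air after throw: [b3@7:R b1@8:L b4@11:R b2@13:R]
Beat 6 (L): throw ball5 h=4 -> lands@10:L; in-air after throw: [b3@7:R b1@8:L b5@10:L b4@11:R b2@13:R]
Beat 7 (R): throw ball3 h=2 -> lands@9:R; in-air after throw: [b1@8:L b3@9:R b5@10:L b4@11:R b2@13:R]
Beat 8 (L): throw ball1 h=8 -> lands@16:L; in-air after throw: [b3@9:R b5@10:L b4@11:R b2@13:R b1@16:L]
Beat 9 (R): throw ball3 h=3 -> lands@12:L; in-air after throw: [b5@10:L b4@11:R b3@12:L b2@13:R b1@16:L]
Beat 10 (L): throw ball5 h=8 -> lands@18:L; in-air after throw: [b4@11:R b3@12:L b2@13:R b1@16:L b5@18:L]
Beat 11 (R): throw ball4 h=4 -> lands@15:R; in-air after throw: [b3@12:L b2@13:R b4@15:R b1@16:L b5@18:L]
Beat 12 (L): throw ball3 h=2 -> lands@14:L; in-air after throw: [b2@13:R b3@14:L b4@15:R b1@16:L b5@18:L]
Ball 4: thrown@3 h=8 -> first land @11; rethrown@11 h=4 -> second land @15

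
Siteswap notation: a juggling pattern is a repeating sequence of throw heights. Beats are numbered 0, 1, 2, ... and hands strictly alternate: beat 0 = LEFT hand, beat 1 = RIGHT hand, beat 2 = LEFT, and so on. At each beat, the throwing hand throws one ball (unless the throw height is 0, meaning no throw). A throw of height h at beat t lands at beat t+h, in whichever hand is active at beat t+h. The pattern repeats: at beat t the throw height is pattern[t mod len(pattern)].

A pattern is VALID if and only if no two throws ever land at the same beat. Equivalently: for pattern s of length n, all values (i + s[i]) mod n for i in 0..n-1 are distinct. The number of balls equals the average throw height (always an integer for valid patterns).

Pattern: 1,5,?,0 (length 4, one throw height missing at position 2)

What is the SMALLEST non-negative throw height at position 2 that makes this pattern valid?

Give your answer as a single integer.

Answer: 2

Derivation:
i=0: (0 + 1) mod 4 = 1
i=1: (1 + 5) mod 4 = 2
i=2: s[i]=? (unknown)
i=3: (3 + 0) mod 4 = 3
Known residues: [1, 2, 3]; need a permutation of 0..3, so missing residue r = 0
Need (2 + s) mod 4 = 0; smallest s = (0 - 2) mod 4 = 2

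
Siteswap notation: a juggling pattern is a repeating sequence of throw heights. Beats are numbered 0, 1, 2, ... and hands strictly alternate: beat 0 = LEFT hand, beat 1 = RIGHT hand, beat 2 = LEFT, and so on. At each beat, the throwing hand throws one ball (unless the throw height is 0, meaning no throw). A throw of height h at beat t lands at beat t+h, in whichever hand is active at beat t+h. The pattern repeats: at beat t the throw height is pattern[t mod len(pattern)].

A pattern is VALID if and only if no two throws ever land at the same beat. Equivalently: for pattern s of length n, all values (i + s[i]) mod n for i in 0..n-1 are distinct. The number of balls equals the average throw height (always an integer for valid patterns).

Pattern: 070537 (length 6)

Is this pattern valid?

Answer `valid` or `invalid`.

Answer: invalid

Derivation:
i=0: (i + s[i]) mod n = (0 + 0) mod 6 = 0
i=1: (i + s[i]) mod n = (1 + 7) mod 6 = 2
i=2: (i + s[i]) mod n = (2 + 0) mod 6 = 2
i=3: (i + s[i]) mod n = (3 + 5) mod 6 = 2
i=4: (i + s[i]) mod n = (4 + 3) mod 6 = 1
i=5: (i + s[i]) mod n = (5 + 7) mod 6 = 0
Residues: [0, 2, 2, 2, 1, 0], distinct: False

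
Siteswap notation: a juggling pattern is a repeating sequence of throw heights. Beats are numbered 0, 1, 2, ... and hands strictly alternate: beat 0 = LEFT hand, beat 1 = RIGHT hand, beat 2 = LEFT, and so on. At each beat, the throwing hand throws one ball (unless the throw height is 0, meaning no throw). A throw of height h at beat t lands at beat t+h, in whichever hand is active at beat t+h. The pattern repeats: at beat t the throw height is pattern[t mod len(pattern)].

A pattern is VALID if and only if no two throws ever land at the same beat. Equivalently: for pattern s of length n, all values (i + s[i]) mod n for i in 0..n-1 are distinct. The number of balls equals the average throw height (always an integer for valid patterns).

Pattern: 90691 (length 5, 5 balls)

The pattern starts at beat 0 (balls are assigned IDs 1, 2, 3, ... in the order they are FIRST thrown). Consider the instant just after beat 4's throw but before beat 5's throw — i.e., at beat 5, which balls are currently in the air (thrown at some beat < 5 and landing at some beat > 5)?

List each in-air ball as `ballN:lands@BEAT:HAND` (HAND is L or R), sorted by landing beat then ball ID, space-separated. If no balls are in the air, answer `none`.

Answer: ball2:lands@8:L ball1:lands@9:R ball3:lands@12:L

Derivation:
Beat 0 (L): throw ball1 h=9 -> lands@9:R; in-air after throw: [b1@9:R]
Beat 2 (L): throw ball2 h=6 -> lands@8:L; in-air after throw: [b2@8:L b1@9:R]
Beat 3 (R): throw ball3 h=9 -> lands@12:L; in-air after throw: [b2@8:L b1@9:R b3@12:L]
Beat 4 (L): throw ball4 h=1 -> lands@5:R; in-air after throw: [b4@5:R b2@8:L b1@9:R b3@12:L]
Beat 5 (R): throw ball4 h=9 -> lands@14:L; in-air after throw: [b2@8:L b1@9:R b3@12:L b4@14:L]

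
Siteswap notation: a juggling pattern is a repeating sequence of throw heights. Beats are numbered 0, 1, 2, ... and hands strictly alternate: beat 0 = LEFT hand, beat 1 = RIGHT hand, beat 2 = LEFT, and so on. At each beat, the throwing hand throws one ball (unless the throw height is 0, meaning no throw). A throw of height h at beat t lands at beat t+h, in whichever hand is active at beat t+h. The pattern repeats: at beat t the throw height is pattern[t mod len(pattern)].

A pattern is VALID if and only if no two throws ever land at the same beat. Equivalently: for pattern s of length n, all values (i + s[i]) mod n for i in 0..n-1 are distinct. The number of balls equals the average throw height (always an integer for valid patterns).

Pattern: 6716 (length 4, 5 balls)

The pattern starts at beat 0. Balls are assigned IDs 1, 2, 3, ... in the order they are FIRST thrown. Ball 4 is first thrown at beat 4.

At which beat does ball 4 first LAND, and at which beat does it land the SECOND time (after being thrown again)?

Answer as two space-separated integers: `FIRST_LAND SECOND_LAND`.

Beat 0 (L): throw ball1 h=6 -> lands@6:L; in-air after throw: [b1@6:L]
Beat 1 (R): throw ball2 h=7 -> lands@8:L; in-air after throw: [b1@6:L b2@8:L]
Beat 2 (L): throw ball3 h=1 -> lands@3:R; in-air after throw: [b3@3:R b1@6:L b2@8:L]
Beat 3 (R): throw ball3 h=6 -> lands@9:R; in-air after throw: [b1@6:L b2@8:L b3@9:R]
Beat 4 (L): throw ball4 h=6 -> lands@10:L; in-air after throw: [b1@6:L b2@8:L b3@9:R b4@10:L]
Beat 5 (R): throw ball5 h=7 -> lands@12:L; in-air after throw: [b1@6:L b2@8:L b3@9:R b4@10:L b5@12:L]
Beat 6 (L): throw ball1 h=1 -> lands@7:R; in-air after throw: [b1@7:R b2@8:L b3@9:R b4@10:L b5@12:L]
Beat 7 (R): throw ball1 h=6 -> lands@13:R; in-air after throw: [b2@8:L b3@9:R b4@10:L b5@12:L b1@13:R]
Beat 8 (L): throw ball2 h=6 -> lands@14:L; in-air after throw: [b3@9:R b4@10:L b5@12:L b1@13:R b2@14:L]
Beat 9 (R): throw ball3 h=7 -> lands@16:L; in-air after throw: [b4@10:L b5@12:L b1@13:R b2@14:L b3@16:L]
Beat 10 (L): throw ball4 h=1 -> lands@11:R; in-air after throw: [b4@11:R b5@12:L b1@13:R b2@14:L b3@16:L]
Beat 11 (R): throw ball4 h=6 -> lands@17:R; in-air after throw: [b5@12:L b1@13:R b2@14:L b3@16:L b4@17:R]
Ball 4: thrown@4 h=6 -> first land @10; rethrown@10 h=1 -> second land @11

Answer: 10 11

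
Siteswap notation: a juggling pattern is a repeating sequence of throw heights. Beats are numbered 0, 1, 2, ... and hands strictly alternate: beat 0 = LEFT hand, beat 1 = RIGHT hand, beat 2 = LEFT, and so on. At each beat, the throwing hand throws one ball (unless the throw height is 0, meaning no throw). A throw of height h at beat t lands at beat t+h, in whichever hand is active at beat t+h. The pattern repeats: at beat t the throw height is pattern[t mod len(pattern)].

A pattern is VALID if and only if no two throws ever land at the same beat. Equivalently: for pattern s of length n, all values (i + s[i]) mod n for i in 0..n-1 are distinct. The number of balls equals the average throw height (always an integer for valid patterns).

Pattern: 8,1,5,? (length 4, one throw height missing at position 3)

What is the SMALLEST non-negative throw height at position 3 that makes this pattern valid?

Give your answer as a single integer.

Answer: 2

Derivation:
i=0: (0 + 8) mod 4 = 0
i=1: (1 + 1) mod 4 = 2
i=2: (2 + 5) mod 4 = 3
i=3: s[i]=? (unknown)
Known residues: [0, 2, 3]; need a permutation of 0..3, so missing residue r = 1
Need (3 + s) mod 4 = 1; smallest s = (1 - 3) mod 4 = 2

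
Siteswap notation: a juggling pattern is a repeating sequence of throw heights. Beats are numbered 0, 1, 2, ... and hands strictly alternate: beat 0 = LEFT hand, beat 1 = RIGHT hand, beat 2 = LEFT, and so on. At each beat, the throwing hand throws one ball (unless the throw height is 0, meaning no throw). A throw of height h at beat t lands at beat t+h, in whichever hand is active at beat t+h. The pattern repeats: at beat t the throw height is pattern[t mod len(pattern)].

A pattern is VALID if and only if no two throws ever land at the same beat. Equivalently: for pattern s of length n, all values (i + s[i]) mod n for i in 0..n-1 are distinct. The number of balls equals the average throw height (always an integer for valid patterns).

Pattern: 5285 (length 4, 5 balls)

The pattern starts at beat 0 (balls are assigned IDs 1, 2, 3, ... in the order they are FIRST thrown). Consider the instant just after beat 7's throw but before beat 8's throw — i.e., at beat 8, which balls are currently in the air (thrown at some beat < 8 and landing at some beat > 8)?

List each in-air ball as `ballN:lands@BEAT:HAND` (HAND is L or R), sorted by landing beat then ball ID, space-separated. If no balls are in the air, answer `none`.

Beat 0 (L): throw ball1 h=5 -> lands@5:R; in-air after throw: [b1@5:R]
Beat 1 (R): throw ball2 h=2 -> lands@3:R; in-air after throw: [b2@3:R b1@5:R]
Beat 2 (L): throw ball3 h=8 -> lands@10:L; in-air after throw: [b2@3:R b1@5:R b3@10:L]
Beat 3 (R): throw ball2 h=5 -> lands@8:L; in-air after throw: [b1@5:R b2@8:L b3@10:L]
Beat 4 (L): throw ball4 h=5 -> lands@9:R; in-air after throw: [b1@5:R b2@8:L b4@9:R b3@10:L]
Beat 5 (R): throw ball1 h=2 -> lands@7:R; in-air after throw: [b1@7:R b2@8:L b4@9:R b3@10:L]
Beat 6 (L): throw ball5 h=8 -> lands@14:L; in-air after throw: [b1@7:R b2@8:L b4@9:R b3@10:L b5@14:L]
Beat 7 (R): throw ball1 h=5 -> lands@12:L; in-air after throw: [b2@8:L b4@9:R b3@10:L b1@12:L b5@14:L]
Beat 8 (L): throw ball2 h=5 -> lands@13:R; in-air after throw: [b4@9:R b3@10:L b1@12:L b2@13:R b5@14:L]

Answer: ball4:lands@9:R ball3:lands@10:L ball1:lands@12:L ball5:lands@14:L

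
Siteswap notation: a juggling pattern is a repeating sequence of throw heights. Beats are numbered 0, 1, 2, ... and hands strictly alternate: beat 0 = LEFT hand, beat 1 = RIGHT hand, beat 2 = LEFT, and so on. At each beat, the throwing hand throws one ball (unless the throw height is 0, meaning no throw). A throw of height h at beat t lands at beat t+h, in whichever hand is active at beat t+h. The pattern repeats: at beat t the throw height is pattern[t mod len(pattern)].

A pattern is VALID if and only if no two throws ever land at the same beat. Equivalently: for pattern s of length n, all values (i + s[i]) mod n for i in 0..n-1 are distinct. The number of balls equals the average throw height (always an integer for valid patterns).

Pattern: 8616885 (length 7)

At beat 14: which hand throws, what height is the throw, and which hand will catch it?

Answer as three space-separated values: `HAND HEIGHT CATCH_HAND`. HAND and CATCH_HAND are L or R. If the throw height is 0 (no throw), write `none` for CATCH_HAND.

Beat 14: 14 mod 2 = 0, so hand = L
Throw height = pattern[14 mod 7] = pattern[0] = 8
Lands at beat 14+8=22, 22 mod 2 = 0, so catch hand = L

Answer: L 8 L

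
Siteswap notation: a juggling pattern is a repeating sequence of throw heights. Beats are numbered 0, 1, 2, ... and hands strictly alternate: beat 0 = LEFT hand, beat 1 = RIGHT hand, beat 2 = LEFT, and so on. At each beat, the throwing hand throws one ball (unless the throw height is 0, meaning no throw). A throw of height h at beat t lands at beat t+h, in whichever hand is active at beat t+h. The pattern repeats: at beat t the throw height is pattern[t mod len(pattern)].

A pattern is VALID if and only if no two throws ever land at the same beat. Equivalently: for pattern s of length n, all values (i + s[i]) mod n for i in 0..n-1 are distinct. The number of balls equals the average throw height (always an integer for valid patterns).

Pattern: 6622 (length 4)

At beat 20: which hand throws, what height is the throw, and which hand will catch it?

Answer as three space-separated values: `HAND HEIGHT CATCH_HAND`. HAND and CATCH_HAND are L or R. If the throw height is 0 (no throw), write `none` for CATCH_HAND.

Answer: L 6 L

Derivation:
Beat 20: 20 mod 2 = 0, so hand = L
Throw height = pattern[20 mod 4] = pattern[0] = 6
Lands at beat 20+6=26, 26 mod 2 = 0, so catch hand = L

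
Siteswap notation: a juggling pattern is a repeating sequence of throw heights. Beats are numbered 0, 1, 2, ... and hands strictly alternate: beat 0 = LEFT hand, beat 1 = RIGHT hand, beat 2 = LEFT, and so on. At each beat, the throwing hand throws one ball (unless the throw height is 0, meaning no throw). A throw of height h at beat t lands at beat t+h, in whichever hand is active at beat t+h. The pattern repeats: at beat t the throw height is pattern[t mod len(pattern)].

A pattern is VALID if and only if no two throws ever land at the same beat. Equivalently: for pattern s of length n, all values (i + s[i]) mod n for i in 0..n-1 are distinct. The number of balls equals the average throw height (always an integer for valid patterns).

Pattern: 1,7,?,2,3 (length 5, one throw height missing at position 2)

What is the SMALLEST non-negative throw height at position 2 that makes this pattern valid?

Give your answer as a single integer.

Answer: 2

Derivation:
i=0: (0 + 1) mod 5 = 1
i=1: (1 + 7) mod 5 = 3
i=2: s[i]=? (unknown)
i=3: (3 + 2) mod 5 = 0
i=4: (4 + 3) mod 5 = 2
Known residues: [0, 1, 2, 3]; need a permutation of 0..4, so missing residue r = 4
Need (2 + s) mod 5 = 4; smallest s = (4 - 2) mod 5 = 2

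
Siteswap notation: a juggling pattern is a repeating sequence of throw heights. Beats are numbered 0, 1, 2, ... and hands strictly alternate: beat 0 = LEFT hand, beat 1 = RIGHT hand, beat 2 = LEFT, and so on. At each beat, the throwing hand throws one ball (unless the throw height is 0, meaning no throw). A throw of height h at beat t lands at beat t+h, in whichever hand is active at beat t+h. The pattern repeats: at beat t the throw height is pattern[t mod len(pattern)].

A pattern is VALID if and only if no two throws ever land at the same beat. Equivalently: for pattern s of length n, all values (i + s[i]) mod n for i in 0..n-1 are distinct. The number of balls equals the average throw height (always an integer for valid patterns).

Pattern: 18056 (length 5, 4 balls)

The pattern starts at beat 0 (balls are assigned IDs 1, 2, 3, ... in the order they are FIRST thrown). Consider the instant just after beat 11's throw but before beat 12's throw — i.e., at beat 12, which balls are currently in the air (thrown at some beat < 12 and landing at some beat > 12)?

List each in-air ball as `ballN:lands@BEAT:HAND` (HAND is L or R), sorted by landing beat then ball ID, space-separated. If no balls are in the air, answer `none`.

Beat 0 (L): throw ball1 h=1 -> lands@1:R; in-air after throw: [b1@1:R]
Beat 1 (R): throw ball1 h=8 -> lands@9:R; in-air after throw: [b1@9:R]
Beat 3 (R): throw ball2 h=5 -> lands@8:L; in-air after throw: [b2@8:L b1@9:R]
Beat 4 (L): throw ball3 h=6 -> lands@10:L; in-air after throw: [b2@8:L b1@9:R b3@10:L]
Beat 5 (R): throw ball4 h=1 -> lands@6:L; in-air after throw: [b4@6:L b2@8:L b1@9:R b3@10:L]
Beat 6 (L): throw ball4 h=8 -> lands@14:L; in-air after throw: [b2@8:L b1@9:R b3@10:L b4@14:L]
Beat 8 (L): throw ball2 h=5 -> lands@13:R; in-air after throw: [b1@9:R b3@10:L b2@13:R b4@14:L]
Beat 9 (R): throw ball1 h=6 -> lands@15:R; in-air after throw: [b3@10:L b2@13:R b4@14:L b1@15:R]
Beat 10 (L): throw ball3 h=1 -> lands@11:R; in-air after throw: [b3@11:R b2@13:R b4@14:L b1@15:R]
Beat 11 (R): throw ball3 h=8 -> lands@19:R; in-air after throw: [b2@13:R b4@14:L b1@15:R b3@19:R]

Answer: ball2:lands@13:R ball4:lands@14:L ball1:lands@15:R ball3:lands@19:R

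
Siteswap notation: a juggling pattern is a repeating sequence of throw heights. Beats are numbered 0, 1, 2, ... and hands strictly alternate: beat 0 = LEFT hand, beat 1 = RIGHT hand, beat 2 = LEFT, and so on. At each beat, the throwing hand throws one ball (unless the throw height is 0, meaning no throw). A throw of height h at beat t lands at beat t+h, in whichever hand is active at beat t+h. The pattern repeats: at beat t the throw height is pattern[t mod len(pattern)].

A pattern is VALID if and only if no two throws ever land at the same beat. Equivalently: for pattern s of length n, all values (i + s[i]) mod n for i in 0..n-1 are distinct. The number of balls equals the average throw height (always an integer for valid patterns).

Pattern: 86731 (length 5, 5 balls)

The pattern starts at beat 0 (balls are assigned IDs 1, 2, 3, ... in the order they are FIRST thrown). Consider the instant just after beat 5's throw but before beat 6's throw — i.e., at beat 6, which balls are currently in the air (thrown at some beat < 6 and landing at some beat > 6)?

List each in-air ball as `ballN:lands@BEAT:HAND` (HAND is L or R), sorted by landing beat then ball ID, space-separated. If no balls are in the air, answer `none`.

Beat 0 (L): throw ball1 h=8 -> lands@8:L; in-air after throw: [b1@8:L]
Beat 1 (R): throw ball2 h=6 -> lands@7:R; in-air after throw: [b2@7:R b1@8:L]
Beat 2 (L): throw ball3 h=7 -> lands@9:R; in-air after throw: [b2@7:R b1@8:L b3@9:R]
Beat 3 (R): throw ball4 h=3 -> lands@6:L; in-air after throw: [b4@6:L b2@7:R b1@8:L b3@9:R]
Beat 4 (L): throw ball5 h=1 -> lands@5:R; in-air after throw: [b5@5:R b4@6:L b2@7:R b1@8:L b3@9:R]
Beat 5 (R): throw ball5 h=8 -> lands@13:R; in-air after throw: [b4@6:L b2@7:R b1@8:L b3@9:R b5@13:R]
Beat 6 (L): throw ball4 h=6 -> lands@12:L; in-air after throw: [b2@7:R b1@8:L b3@9:R b4@12:L b5@13:R]

Answer: ball2:lands@7:R ball1:lands@8:L ball3:lands@9:R ball5:lands@13:R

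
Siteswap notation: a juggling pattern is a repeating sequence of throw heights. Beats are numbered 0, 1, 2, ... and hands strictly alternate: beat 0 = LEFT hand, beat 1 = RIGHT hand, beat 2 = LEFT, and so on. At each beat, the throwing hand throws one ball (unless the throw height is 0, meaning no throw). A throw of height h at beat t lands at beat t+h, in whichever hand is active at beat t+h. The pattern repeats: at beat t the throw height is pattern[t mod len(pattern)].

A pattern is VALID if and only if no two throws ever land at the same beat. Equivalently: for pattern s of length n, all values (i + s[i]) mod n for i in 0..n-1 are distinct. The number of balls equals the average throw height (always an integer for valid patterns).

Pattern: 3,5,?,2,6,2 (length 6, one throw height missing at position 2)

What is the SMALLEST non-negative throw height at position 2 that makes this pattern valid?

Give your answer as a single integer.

Answer: 0

Derivation:
i=0: (0 + 3) mod 6 = 3
i=1: (1 + 5) mod 6 = 0
i=2: s[i]=? (unknown)
i=3: (3 + 2) mod 6 = 5
i=4: (4 + 6) mod 6 = 4
i=5: (5 + 2) mod 6 = 1
Known residues: [0, 1, 3, 4, 5]; need a permutation of 0..5, so missing residue r = 2
Need (2 + s) mod 6 = 2; smallest s = (2 - 2) mod 6 = 0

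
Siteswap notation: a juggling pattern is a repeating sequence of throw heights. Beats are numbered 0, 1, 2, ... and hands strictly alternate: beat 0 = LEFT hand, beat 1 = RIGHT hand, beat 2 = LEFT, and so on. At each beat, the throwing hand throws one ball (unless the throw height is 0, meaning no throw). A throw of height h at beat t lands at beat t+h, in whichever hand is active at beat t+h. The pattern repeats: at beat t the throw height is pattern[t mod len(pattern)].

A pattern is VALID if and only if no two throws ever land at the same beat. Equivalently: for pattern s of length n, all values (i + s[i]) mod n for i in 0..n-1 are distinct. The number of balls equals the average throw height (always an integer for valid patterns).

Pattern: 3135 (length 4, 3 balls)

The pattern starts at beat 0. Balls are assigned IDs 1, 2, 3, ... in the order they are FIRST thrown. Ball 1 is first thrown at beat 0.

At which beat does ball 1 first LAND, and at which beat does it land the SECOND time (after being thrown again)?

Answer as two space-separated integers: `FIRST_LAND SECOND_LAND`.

Answer: 3 8

Derivation:
Beat 0 (L): throw ball1 h=3 -> lands@3:R; in-air after throw: [b1@3:R]
Beat 1 (R): throw ball2 h=1 -> lands@2:L; in-air after throw: [b2@2:L b1@3:R]
Beat 2 (L): throw ball2 h=3 -> lands@5:R; in-air after throw: [b1@3:R b2@5:R]
Beat 3 (R): throw ball1 h=5 -> lands@8:L; in-air after throw: [b2@5:R b1@8:L]
Beat 4 (L): throw ball3 h=3 -> lands@7:R; in-air after throw: [b2@5:R b3@7:R b1@8:L]
Beat 5 (R): throw ball2 h=1 -> lands@6:L; in-air after throw: [b2@6:L b3@7:R b1@8:L]
Beat 6 (L): throw ball2 h=3 -> lands@9:R; in-air after throw: [b3@7:R b1@8:L b2@9:R]
Beat 7 (R): throw ball3 h=5 -> lands@12:L; in-air after throw: [b1@8:L b2@9:R b3@12:L]
Beat 8 (L): throw ball1 h=3 -> lands@11:R; in-air after throw: [b2@9:R b1@11:R b3@12:L]
Ball 1: thrown@0 h=3 -> first land @3; rethrown@3 h=5 -> second land @8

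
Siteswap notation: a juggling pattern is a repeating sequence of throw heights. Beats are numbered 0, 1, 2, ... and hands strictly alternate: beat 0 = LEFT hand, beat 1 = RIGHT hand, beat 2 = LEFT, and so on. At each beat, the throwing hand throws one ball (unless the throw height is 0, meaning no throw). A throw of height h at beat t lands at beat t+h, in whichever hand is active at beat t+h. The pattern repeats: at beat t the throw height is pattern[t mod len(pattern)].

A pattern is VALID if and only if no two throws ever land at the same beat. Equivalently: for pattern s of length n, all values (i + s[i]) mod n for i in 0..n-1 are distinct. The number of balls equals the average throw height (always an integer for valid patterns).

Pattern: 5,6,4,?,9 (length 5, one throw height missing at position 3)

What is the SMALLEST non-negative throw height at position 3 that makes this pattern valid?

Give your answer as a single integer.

i=0: (0 + 5) mod 5 = 0
i=1: (1 + 6) mod 5 = 2
i=2: (2 + 4) mod 5 = 1
i=3: s[i]=? (unknown)
i=4: (4 + 9) mod 5 = 3
Known residues: [0, 1, 2, 3]; need a permutation of 0..4, so missing residue r = 4
Need (3 + s) mod 5 = 4; smallest s = (4 - 3) mod 5 = 1

Answer: 1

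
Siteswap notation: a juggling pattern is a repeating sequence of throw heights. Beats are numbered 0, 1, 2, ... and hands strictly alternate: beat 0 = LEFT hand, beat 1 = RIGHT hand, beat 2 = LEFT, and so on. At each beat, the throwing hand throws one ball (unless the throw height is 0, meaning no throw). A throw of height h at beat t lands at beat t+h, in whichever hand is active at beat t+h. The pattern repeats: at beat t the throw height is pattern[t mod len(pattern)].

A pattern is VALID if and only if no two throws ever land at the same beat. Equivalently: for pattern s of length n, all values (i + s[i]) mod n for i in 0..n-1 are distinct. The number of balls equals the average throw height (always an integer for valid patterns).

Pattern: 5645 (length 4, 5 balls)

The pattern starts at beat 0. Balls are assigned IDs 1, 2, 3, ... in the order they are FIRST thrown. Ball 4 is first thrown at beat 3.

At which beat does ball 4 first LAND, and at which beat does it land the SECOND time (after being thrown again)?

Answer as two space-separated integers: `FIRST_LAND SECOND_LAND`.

Beat 0 (L): throw ball1 h=5 -> lands@5:R; in-air after throw: [b1@5:R]
Beat 1 (R): throw ball2 h=6 -> lands@7:R; in-air after throw: [b1@5:R b2@7:R]
Beat 2 (L): throw ball3 h=4 -> lands@6:L; in-air after throw: [b1@5:R b3@6:L b2@7:R]
Beat 3 (R): throw ball4 h=5 -> lands@8:L; in-air after throw: [b1@5:R b3@6:L b2@7:R b4@8:L]
Beat 4 (L): throw ball5 h=5 -> lands@9:R; in-air after throw: [b1@5:R b3@6:L b2@7:R b4@8:L b5@9:R]
Beat 5 (R): throw ball1 h=6 -> lands@11:R; in-air after throw: [b3@6:L b2@7:R b4@8:L b5@9:R b1@11:R]
Beat 6 (L): throw ball3 h=4 -> lands@10:L; in-air after throw: [b2@7:R b4@8:L b5@9:R b3@10:L b1@11:R]
Beat 7 (R): throw ball2 h=5 -> lands@12:L; in-air after throw: [b4@8:L b5@9:R b3@10:L b1@11:R b2@12:L]
Beat 8 (L): throw ball4 h=5 -> lands@13:R; in-air after throw: [b5@9:R b3@10:L b1@11:R b2@12:L b4@13:R]
Beat 9 (R): throw ball5 h=6 -> lands@15:R; in-air after throw: [b3@10:L b1@11:R b2@12:L b4@13:R b5@15:R]
Beat 10 (L): throw ball3 h=4 -> lands@14:L; in-air after throw: [b1@11:R b2@12:L b4@13:R b3@14:L b5@15:R]
Beat 11 (R): throw ball1 h=5 -> lands@16:L; in-air after throw: [b2@12:L b4@13:R b3@14:L b5@15:R b1@16:L]
Beat 12 (L): throw ball2 h=5 -> lands@17:R; in-air after throw: [b4@13:R b3@14:L b5@15:R b1@16:L b2@17:R]
Beat 13 (R): throw ball4 h=6 -> lands@19:R; in-air after throw: [b3@14:L b5@15:R b1@16:L b2@17:R b4@19:R]
Ball 4: thrown@3 h=5 -> first land @8; rethrown@8 h=5 -> second land @13

Answer: 8 13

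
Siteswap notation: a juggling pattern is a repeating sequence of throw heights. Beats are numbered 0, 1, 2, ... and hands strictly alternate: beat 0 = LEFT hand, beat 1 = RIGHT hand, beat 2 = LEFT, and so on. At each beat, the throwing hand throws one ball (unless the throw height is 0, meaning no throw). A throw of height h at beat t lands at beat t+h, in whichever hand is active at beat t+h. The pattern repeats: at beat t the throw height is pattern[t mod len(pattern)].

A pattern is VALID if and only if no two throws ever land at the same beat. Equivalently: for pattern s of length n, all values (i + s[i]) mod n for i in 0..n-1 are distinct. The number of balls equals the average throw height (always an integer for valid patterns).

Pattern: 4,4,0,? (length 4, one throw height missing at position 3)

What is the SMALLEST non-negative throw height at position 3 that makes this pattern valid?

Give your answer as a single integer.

Answer: 0

Derivation:
i=0: (0 + 4) mod 4 = 0
i=1: (1 + 4) mod 4 = 1
i=2: (2 + 0) mod 4 = 2
i=3: s[i]=? (unknown)
Known residues: [0, 1, 2]; need a permutation of 0..3, so missing residue r = 3
Need (3 + s) mod 4 = 3; smallest s = (3 - 3) mod 4 = 0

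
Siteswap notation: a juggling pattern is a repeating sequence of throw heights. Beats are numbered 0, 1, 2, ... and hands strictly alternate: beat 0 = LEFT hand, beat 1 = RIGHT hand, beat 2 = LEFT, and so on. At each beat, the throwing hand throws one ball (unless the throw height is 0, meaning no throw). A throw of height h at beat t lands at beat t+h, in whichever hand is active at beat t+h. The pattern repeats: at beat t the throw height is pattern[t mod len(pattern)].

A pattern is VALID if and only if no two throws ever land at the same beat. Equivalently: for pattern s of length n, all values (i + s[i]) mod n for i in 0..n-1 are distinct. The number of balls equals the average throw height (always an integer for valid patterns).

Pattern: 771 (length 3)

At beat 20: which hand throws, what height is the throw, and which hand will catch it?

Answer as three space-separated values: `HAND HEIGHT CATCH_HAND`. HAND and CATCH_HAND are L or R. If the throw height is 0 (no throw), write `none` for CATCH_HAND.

Answer: L 1 R

Derivation:
Beat 20: 20 mod 2 = 0, so hand = L
Throw height = pattern[20 mod 3] = pattern[2] = 1
Lands at beat 20+1=21, 21 mod 2 = 1, so catch hand = R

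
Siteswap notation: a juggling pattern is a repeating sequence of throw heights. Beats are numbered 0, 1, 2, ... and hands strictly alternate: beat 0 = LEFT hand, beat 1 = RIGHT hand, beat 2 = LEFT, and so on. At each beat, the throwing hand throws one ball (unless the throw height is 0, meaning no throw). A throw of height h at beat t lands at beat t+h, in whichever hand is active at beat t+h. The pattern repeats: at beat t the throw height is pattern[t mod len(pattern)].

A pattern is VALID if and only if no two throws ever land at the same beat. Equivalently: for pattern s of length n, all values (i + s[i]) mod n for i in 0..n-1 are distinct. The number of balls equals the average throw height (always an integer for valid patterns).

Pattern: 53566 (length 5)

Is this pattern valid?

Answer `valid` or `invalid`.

Answer: invalid

Derivation:
i=0: (i + s[i]) mod n = (0 + 5) mod 5 = 0
i=1: (i + s[i]) mod n = (1 + 3) mod 5 = 4
i=2: (i + s[i]) mod n = (2 + 5) mod 5 = 2
i=3: (i + s[i]) mod n = (3 + 6) mod 5 = 4
i=4: (i + s[i]) mod n = (4 + 6) mod 5 = 0
Residues: [0, 4, 2, 4, 0], distinct: False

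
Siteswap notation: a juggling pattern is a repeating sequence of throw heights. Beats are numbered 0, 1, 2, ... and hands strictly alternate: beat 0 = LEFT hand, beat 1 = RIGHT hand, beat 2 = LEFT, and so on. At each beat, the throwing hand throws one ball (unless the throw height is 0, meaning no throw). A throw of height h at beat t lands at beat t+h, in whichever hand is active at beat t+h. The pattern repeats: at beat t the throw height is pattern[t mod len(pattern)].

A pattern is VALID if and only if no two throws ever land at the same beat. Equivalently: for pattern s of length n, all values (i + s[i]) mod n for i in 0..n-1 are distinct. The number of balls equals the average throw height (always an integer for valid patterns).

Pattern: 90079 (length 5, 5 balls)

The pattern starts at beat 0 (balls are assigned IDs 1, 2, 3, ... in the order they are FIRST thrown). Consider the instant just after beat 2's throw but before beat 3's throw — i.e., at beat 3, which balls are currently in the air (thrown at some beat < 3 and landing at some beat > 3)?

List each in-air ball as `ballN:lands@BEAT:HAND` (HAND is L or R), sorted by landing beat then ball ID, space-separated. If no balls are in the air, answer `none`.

Beat 0 (L): throw ball1 h=9 -> lands@9:R; in-air after throw: [b1@9:R]
Beat 3 (R): throw ball2 h=7 -> lands@10:L; in-air after throw: [b1@9:R b2@10:L]

Answer: ball1:lands@9:R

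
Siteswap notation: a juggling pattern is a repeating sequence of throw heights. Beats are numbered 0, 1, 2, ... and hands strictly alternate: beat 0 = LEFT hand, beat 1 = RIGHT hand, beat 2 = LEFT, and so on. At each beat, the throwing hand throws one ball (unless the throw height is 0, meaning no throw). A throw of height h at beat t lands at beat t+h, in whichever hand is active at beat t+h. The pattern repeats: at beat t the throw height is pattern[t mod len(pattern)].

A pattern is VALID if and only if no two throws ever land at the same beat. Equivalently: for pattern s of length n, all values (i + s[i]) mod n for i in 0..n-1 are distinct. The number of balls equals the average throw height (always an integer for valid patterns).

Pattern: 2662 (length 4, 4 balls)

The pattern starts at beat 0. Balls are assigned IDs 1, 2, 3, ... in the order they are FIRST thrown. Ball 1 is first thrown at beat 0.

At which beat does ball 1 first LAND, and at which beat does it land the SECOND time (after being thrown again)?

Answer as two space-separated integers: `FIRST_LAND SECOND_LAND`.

Beat 0 (L): throw ball1 h=2 -> lands@2:L; in-air after throw: [b1@2:L]
Beat 1 (R): throw ball2 h=6 -> lands@7:R; in-air after throw: [b1@2:L b2@7:R]
Beat 2 (L): throw ball1 h=6 -> lands@8:L; in-air after throw: [b2@7:R b1@8:L]
Beat 3 (R): throw ball3 h=2 -> lands@5:R; in-air after throw: [b3@5:R b2@7:R b1@8:L]
Beat 4 (L): throw ball4 h=2 -> lands@6:L; in-air after throw: [b3@5:R b4@6:L b2@7:R b1@8:L]
Beat 5 (R): throw ball3 h=6 -> lands@11:R; in-air after throw: [b4@6:L b2@7:R b1@8:L b3@11:R]
Beat 6 (L): throw ball4 h=6 -> lands@12:L; in-air after throw: [b2@7:R b1@8:L b3@11:R b4@12:L]
Beat 7 (R): throw ball2 h=2 -> lands@9:R; in-air after throw: [b1@8:L b2@9:R b3@11:R b4@12:L]
Beat 8 (L): throw ball1 h=2 -> lands@10:L; in-air after throw: [b2@9:R b1@10:L b3@11:R b4@12:L]
Ball 1: thrown@0 h=2 -> first land @2; rethrown@2 h=6 -> second land @8

Answer: 2 8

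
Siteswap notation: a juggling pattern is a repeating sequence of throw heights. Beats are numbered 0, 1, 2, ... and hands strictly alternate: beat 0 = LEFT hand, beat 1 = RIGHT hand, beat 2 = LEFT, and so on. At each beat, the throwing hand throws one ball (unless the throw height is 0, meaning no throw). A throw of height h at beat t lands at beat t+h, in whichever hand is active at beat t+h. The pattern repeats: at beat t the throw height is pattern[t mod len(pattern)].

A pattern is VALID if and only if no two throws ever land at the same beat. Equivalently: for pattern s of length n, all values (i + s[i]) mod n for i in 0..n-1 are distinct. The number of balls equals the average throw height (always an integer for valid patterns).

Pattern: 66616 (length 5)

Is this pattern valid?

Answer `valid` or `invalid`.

i=0: (i + s[i]) mod n = (0 + 6) mod 5 = 1
i=1: (i + s[i]) mod n = (1 + 6) mod 5 = 2
i=2: (i + s[i]) mod n = (2 + 6) mod 5 = 3
i=3: (i + s[i]) mod n = (3 + 1) mod 5 = 4
i=4: (i + s[i]) mod n = (4 + 6) mod 5 = 0
Residues: [1, 2, 3, 4, 0], distinct: True

Answer: valid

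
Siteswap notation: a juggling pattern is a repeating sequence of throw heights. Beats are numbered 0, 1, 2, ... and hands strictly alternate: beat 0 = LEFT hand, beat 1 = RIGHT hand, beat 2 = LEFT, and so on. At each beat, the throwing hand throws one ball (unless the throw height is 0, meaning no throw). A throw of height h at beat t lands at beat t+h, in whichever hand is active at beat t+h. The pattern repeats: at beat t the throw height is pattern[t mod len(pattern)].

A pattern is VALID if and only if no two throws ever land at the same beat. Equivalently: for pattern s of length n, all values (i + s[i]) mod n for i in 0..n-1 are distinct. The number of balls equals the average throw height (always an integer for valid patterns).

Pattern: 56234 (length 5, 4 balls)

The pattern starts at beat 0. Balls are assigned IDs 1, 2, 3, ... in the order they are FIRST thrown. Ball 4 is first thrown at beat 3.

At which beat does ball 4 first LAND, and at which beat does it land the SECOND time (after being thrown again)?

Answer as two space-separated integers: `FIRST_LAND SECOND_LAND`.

Answer: 6 12

Derivation:
Beat 0 (L): throw ball1 h=5 -> lands@5:R; in-air after throw: [b1@5:R]
Beat 1 (R): throw ball2 h=6 -> lands@7:R; in-air after throw: [b1@5:R b2@7:R]
Beat 2 (L): throw ball3 h=2 -> lands@4:L; in-air after throw: [b3@4:L b1@5:R b2@7:R]
Beat 3 (R): throw ball4 h=3 -> lands@6:L; in-air after throw: [b3@4:L b1@5:R b4@6:L b2@7:R]
Beat 4 (L): throw ball3 h=4 -> lands@8:L; in-air after throw: [b1@5:R b4@6:L b2@7:R b3@8:L]
Beat 5 (R): throw ball1 h=5 -> lands@10:L; in-air after throw: [b4@6:L b2@7:R b3@8:L b1@10:L]
Beat 6 (L): throw ball4 h=6 -> lands@12:L; in-air after throw: [b2@7:R b3@8:L b1@10:L b4@12:L]
Beat 7 (R): throw ball2 h=2 -> lands@9:R; in-air after throw: [b3@8:L b2@9:R b1@10:L b4@12:L]
Beat 8 (L): throw ball3 h=3 -> lands@11:R; in-air after throw: [b2@9:R b1@10:L b3@11:R b4@12:L]
Beat 9 (R): throw ball2 h=4 -> lands@13:R; in-air after throw: [b1@10:L b3@11:R b4@12:L b2@13:R]
Beat 10 (L): throw ball1 h=5 -> lands@15:R; in-air after throw: [b3@11:R b4@12:L b2@13:R b1@15:R]
Beat 11 (R): throw ball3 h=6 -> lands@17:R; in-air after throw: [b4@12:L b2@13:R b1@15:R b3@17:R]
Beat 12 (L): throw ball4 h=2 -> lands@14:L; in-air after throw: [b2@13:R b4@14:L b1@15:R b3@17:R]
Ball 4: thrown@3 h=3 -> first land @6; rethrown@6 h=6 -> second land @12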